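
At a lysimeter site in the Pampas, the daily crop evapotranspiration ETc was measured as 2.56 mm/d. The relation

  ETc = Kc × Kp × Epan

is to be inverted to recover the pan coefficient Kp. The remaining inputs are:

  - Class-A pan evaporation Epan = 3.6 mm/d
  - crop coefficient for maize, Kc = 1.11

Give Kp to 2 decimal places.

ETc = Kc × Kp × Epan  ⇒  Kp = ETc / (Kc × Epan)
Kp = 2.56 / (1.11 × 3.6) = 2.56 / 3.996 = 0.6406

0.64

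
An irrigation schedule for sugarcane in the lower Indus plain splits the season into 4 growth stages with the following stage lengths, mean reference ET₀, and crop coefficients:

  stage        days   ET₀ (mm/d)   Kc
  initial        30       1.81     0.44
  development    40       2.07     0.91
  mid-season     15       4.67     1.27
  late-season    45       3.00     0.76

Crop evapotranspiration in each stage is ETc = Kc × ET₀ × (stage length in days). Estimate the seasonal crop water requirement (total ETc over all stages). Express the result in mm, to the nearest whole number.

initial: 0.44 × 1.81 × 30 = 23.89 mm
development: 0.91 × 2.07 × 40 = 75.35 mm
mid-season: 1.27 × 4.67 × 15 = 88.96 mm
late-season: 0.76 × 3.00 × 45 = 102.60 mm
Seasonal total = 290.80 mm

291 mm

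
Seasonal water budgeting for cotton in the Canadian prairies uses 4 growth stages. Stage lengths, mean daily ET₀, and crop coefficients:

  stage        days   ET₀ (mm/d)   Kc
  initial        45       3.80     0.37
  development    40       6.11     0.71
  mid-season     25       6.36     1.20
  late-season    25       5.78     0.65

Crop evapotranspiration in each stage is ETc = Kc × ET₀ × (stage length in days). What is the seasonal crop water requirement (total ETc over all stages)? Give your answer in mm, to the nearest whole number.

initial: 0.37 × 3.80 × 45 = 63.27 mm
development: 0.71 × 6.11 × 40 = 173.52 mm
mid-season: 1.20 × 6.36 × 25 = 190.80 mm
late-season: 0.65 × 5.78 × 25 = 93.93 mm
Seasonal total = 521.52 mm

522 mm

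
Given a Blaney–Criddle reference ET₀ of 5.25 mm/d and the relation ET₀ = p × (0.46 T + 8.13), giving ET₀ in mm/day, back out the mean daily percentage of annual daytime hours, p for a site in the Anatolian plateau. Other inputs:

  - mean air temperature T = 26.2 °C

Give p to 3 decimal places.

p = ET₀ / (0.46 T + 8.13) = 5.25 / (0.46 × 26.2 + 8.13) = 5.25 / 20.182 = 0.2601

0.260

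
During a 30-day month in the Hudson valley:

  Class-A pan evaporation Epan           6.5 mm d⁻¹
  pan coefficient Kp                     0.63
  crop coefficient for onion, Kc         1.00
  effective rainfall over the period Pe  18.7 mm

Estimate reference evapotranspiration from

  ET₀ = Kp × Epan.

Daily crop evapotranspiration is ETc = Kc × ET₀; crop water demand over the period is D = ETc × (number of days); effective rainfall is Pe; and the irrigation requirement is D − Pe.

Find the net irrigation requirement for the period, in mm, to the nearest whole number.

ET₀ = 0.63 × 6.5 = 4.0950 mm/d
ETc = Kc × ET₀ = 1.00 × 4.0950 = 4.0950 mm/d
Crop demand D = ETc × 30 d = 4.0950 × 30 = 122.850 mm
D − Pe = 122.850 − 18.7 = 104.150 mm

104 mm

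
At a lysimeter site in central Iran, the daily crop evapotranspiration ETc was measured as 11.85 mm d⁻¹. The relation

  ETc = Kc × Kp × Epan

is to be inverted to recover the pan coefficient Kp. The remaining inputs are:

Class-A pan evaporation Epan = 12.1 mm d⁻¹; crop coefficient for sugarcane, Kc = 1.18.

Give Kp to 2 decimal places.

0.83

ETc = Kc × Kp × Epan  ⇒  Kp = ETc / (Kc × Epan)
Kp = 11.85 / (1.18 × 12.1) = 11.85 / 14.278 = 0.8299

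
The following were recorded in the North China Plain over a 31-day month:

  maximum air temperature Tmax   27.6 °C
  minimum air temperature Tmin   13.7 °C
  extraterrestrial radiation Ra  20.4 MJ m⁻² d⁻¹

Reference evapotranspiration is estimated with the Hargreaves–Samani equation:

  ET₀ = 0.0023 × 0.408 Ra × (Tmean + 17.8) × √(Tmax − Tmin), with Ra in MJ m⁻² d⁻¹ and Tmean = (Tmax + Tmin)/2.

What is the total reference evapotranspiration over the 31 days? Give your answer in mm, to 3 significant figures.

Tmean = (27.6 + 13.7)/2 = 20.65 °C
0.408 Ra = 0.408 × 20.4 = 8.3232 mm/d equivalent
ET₀ = 0.0023 × 8.3232 × (20.65 + 17.8) × √13.9 = 0.0023 × 8.3232 × 38.45 × 3.7283 = 2.7443 mm/d
Over 31 days: 2.7443 × 31 = 85.073 mm

85.1 mm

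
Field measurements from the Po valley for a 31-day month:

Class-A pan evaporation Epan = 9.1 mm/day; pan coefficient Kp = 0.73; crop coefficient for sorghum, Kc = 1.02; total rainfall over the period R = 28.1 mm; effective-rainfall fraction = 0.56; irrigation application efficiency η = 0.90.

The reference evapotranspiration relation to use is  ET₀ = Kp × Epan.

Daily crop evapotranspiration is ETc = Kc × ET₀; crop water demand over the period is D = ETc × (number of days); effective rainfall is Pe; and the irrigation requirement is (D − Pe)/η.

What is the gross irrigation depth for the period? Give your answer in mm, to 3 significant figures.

216 mm

ET₀ = 0.73 × 9.1 = 6.6430 mm/d
ETc = Kc × ET₀ = 1.02 × 6.6430 = 6.7759 mm/d
Crop demand D = ETc × 31 d = 6.7759 × 31 = 210.053 mm
Pe = 0.56 × 28.1 = 15.736 mm
D − Pe = 210.053 − 15.736 = 194.317 mm
Gross irrigation = 194.317 / 0.90 = 215.908 mm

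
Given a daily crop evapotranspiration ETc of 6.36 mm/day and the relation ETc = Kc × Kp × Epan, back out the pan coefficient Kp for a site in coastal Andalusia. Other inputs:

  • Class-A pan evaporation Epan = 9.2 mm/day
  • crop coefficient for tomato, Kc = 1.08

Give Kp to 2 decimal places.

ETc = Kc × Kp × Epan  ⇒  Kp = ETc / (Kc × Epan)
Kp = 6.36 / (1.08 × 9.2) = 6.36 / 9.936 = 0.6401

0.64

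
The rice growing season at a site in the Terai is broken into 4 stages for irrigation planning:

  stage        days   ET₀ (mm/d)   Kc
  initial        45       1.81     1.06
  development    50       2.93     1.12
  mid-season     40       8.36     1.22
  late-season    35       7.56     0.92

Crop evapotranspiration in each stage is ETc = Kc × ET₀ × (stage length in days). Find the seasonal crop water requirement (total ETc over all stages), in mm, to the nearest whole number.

initial: 1.06 × 1.81 × 45 = 86.34 mm
development: 1.12 × 2.93 × 50 = 164.08 mm
mid-season: 1.22 × 8.36 × 40 = 407.97 mm
late-season: 0.92 × 7.56 × 35 = 243.43 mm
Seasonal total = 901.82 mm

902 mm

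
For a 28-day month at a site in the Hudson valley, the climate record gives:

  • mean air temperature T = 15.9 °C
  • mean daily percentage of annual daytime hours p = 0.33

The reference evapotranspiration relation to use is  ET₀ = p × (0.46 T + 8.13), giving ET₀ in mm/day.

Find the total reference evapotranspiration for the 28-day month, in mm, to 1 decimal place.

ET₀ = 0.33 × (0.46 × 15.9 + 8.13) = 0.33 × 15.444 = 5.0965 mm/d
Monthly total = 5.0965 × 28 = 142.702 mm

142.7 mm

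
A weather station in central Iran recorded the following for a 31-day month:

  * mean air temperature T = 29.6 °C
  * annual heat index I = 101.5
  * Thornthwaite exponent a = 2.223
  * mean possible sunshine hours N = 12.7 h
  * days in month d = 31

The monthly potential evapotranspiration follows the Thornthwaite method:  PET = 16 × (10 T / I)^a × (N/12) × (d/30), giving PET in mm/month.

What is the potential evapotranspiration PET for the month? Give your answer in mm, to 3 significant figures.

189 mm

10T/I = 10 × 29.6 / 101.5 = 2.9163
(10T/I)^a = 2.9163^2.223 = 10.7975
Uncorrected PET = 16 × 10.7975 = 172.760 mm
Correction = (N/12)(d/30) = (12.7/12)(31/30) = 1.0936
PET = 172.760 × 1.0936 = 188.930 mm/month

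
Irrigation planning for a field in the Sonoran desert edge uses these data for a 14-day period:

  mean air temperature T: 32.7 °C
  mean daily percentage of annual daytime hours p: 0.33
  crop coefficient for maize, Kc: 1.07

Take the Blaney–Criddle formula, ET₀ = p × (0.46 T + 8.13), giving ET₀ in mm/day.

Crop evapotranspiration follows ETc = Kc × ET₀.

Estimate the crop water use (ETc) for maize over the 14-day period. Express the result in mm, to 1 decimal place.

114.5 mm

ET₀ = 0.33 × (0.46 × 32.7 + 8.13) = 0.33 × 23.172 = 7.6468 mm/d
ETc = Kc × ET₀ = 1.07 × 7.6468 = 8.1821 mm/d
Over 14 days: 8.1821 × 14 = 114.549 mm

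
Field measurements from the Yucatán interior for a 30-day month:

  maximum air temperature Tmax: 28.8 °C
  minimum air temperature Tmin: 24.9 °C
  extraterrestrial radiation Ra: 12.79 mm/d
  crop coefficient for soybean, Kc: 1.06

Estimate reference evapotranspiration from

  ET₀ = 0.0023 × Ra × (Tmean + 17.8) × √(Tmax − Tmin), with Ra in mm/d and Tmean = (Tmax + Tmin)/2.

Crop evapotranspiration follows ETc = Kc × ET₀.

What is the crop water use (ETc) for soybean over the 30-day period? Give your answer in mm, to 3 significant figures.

Tmean = (28.8 + 24.9)/2 = 26.85 °C
ET₀ = 0.0023 × 12.79 × (26.85 + 17.8) × √3.9 = 0.0023 × 12.79 × 44.65 × 1.9748 = 2.5938 mm/d
ETc = Kc × ET₀ = 1.06 × 2.5938 = 2.7494 mm/d
Over 30 days: 2.7494 × 30 = 82.482 mm

82.5 mm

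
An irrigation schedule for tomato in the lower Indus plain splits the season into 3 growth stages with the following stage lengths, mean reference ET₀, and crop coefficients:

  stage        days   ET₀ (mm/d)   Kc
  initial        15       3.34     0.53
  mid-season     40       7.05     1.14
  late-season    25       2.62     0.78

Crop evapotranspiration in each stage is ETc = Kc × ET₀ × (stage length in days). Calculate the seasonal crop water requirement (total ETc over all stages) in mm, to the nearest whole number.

initial: 0.53 × 3.34 × 15 = 26.55 mm
mid-season: 1.14 × 7.05 × 40 = 321.48 mm
late-season: 0.78 × 2.62 × 25 = 51.09 mm
Seasonal total = 399.12 mm

399 mm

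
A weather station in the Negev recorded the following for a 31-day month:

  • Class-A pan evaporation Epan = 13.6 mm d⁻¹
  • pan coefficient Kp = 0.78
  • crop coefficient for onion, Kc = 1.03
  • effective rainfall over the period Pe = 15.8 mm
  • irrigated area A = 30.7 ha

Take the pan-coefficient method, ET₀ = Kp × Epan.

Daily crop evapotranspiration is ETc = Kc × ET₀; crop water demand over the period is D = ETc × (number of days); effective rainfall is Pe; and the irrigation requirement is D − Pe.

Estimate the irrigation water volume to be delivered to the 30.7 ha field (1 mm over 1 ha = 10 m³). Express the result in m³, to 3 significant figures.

99100 m³

ET₀ = 0.78 × 13.6 = 10.6080 mm/d
ETc = Kc × ET₀ = 1.03 × 10.6080 = 10.9262 mm/d
Crop demand D = ETc × 31 d = 10.9262 × 31 = 338.712 mm
D − Pe = 338.712 − 15.8 = 322.912 mm
Volume = 322.912 mm × 30.7 ha × 10 = 99134.0 m³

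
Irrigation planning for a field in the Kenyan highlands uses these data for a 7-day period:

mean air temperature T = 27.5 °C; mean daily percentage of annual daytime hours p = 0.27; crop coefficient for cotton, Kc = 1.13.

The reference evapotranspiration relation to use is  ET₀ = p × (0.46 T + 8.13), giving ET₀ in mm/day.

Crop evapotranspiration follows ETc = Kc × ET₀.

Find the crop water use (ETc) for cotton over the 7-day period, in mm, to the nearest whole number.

ET₀ = 0.27 × (0.46 × 27.5 + 8.13) = 0.27 × 20.780 = 5.6106 mm/d
ETc = Kc × ET₀ = 1.13 × 5.6106 = 6.3400 mm/d
Over 7 days: 6.3400 × 7 = 44.380 mm

44 mm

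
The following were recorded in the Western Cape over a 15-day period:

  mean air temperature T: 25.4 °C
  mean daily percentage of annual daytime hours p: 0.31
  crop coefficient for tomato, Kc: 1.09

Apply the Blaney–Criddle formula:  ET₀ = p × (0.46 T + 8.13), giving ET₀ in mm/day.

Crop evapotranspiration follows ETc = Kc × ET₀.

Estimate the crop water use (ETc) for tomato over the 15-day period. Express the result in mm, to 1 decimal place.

ET₀ = 0.31 × (0.46 × 25.4 + 8.13) = 0.31 × 19.814 = 6.1423 mm/d
ETc = Kc × ET₀ = 1.09 × 6.1423 = 6.6951 mm/d
Over 15 days: 6.6951 × 15 = 100.427 mm

100.4 mm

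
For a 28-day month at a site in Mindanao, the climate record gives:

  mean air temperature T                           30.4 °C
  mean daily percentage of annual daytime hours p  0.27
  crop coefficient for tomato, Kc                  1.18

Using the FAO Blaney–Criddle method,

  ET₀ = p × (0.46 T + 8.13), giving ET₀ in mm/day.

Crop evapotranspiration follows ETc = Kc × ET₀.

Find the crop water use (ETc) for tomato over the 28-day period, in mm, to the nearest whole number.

ET₀ = 0.27 × (0.46 × 30.4 + 8.13) = 0.27 × 22.114 = 5.9708 mm/d
ETc = Kc × ET₀ = 1.18 × 5.9708 = 7.0455 mm/d
Over 28 days: 7.0455 × 28 = 197.274 mm

197 mm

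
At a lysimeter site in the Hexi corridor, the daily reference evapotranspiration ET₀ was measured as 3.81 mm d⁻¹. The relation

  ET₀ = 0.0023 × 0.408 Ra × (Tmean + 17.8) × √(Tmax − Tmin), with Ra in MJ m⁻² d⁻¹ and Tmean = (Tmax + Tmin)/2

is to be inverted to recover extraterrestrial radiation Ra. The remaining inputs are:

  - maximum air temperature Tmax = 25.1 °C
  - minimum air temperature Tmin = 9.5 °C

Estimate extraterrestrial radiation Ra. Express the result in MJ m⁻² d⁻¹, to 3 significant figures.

29.3 MJ m⁻² d⁻¹

Tmean = (25.1+9.5)/2 = 17.30 °C; ΔT = 15.6
Ra = ET₀ / [0.0023 × 0.408 × (Tmean+17.8) × √ΔT]
   = 3.81 / (0.0023 × 0.408 × 35.10 × 3.9497) = 29.286 MJ m⁻² d⁻¹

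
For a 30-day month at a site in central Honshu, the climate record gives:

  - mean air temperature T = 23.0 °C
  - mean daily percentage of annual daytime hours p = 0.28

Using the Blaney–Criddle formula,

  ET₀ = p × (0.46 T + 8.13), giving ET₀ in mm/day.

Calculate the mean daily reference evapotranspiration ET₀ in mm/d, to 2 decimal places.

ET₀ = 0.28 × (0.46 × 23.0 + 8.13) = 0.28 × 18.710 = 5.2388 mm/d

5.24 mm/d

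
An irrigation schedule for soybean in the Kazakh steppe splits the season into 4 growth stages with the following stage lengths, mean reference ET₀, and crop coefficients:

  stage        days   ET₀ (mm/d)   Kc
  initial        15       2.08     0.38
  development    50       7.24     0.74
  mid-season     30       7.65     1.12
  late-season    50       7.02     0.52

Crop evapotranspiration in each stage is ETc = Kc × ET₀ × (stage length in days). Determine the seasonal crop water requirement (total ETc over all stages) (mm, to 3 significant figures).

719 mm

initial: 0.38 × 2.08 × 15 = 11.86 mm
development: 0.74 × 7.24 × 50 = 267.88 mm
mid-season: 1.12 × 7.65 × 30 = 257.04 mm
late-season: 0.52 × 7.02 × 50 = 182.52 mm
Seasonal total = 719.30 mm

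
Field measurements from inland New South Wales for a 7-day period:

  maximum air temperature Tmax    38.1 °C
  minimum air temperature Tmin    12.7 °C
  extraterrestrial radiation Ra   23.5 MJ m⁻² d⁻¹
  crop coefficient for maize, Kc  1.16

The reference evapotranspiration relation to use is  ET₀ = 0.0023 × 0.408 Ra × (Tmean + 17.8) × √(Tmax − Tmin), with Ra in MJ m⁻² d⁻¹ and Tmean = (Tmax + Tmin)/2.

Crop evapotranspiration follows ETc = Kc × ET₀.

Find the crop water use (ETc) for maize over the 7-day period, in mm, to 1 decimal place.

39.0 mm

Tmean = (38.1 + 12.7)/2 = 25.40 °C
0.408 Ra = 0.408 × 23.5 = 9.5880 mm/d equivalent
ET₀ = 0.0023 × 9.5880 × (25.40 + 17.8) × √25.4 = 0.0023 × 9.5880 × 43.20 × 5.0398 = 4.8012 mm/d
ETc = Kc × ET₀ = 1.16 × 4.8012 = 5.5694 mm/d
Over 7 days: 5.5694 × 7 = 38.986 mm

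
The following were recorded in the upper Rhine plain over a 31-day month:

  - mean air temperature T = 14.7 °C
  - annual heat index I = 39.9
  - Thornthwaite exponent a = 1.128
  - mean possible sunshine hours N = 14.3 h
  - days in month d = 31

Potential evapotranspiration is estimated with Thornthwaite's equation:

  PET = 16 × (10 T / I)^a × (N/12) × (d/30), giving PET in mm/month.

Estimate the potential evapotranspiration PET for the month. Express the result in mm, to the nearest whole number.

86 mm

10T/I = 10 × 14.7 / 39.9 = 3.6842
(10T/I)^a = 3.6842^1.128 = 4.3535
Uncorrected PET = 16 × 4.3535 = 69.656 mm
Correction = (N/12)(d/30) = (14.3/12)(31/30) = 1.2314
PET = 69.656 × 1.2314 = 85.774 mm/month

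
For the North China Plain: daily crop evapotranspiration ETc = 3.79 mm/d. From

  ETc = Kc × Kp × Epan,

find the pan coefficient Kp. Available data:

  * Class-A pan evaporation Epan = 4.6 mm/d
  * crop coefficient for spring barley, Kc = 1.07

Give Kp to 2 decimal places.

0.77

ETc = Kc × Kp × Epan  ⇒  Kp = ETc / (Kc × Epan)
Kp = 3.79 / (1.07 × 4.6) = 3.79 / 4.922 = 0.7700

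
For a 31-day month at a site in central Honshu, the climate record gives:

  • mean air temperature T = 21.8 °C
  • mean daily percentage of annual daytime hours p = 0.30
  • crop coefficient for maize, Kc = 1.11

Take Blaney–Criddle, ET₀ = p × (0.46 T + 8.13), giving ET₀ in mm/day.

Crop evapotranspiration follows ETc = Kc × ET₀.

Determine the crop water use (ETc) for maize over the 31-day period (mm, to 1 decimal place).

ET₀ = 0.30 × (0.46 × 21.8 + 8.13) = 0.30 × 18.158 = 5.4474 mm/d
ETc = Kc × ET₀ = 1.11 × 5.4474 = 6.0466 mm/d
Over 31 days: 6.0466 × 31 = 187.445 mm

187.4 mm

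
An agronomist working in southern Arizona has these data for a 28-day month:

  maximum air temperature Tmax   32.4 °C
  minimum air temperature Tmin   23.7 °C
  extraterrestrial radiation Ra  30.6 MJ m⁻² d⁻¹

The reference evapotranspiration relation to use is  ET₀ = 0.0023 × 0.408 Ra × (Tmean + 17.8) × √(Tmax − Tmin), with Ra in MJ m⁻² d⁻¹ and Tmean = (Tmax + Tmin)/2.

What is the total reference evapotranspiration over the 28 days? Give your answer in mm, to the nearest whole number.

Tmean = (32.4 + 23.7)/2 = 28.05 °C
0.408 Ra = 0.408 × 30.6 = 12.4848 mm/d equivalent
ET₀ = 0.0023 × 12.4848 × (28.05 + 17.8) × √8.7 = 0.0023 × 12.4848 × 45.85 × 2.9496 = 3.8834 mm/d
Over 28 days: 3.8834 × 28 = 108.735 mm

109 mm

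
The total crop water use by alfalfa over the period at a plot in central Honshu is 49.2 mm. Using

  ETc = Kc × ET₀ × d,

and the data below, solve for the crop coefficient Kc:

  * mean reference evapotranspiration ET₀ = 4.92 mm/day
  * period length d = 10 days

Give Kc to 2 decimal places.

ETc = Kc × ET₀ × d  ⇒  Kc = ETc / (ET₀ × d)
Kc = 49.2 / (4.92 × 10) = 49.2 / 49.20 = 1.0000

1.00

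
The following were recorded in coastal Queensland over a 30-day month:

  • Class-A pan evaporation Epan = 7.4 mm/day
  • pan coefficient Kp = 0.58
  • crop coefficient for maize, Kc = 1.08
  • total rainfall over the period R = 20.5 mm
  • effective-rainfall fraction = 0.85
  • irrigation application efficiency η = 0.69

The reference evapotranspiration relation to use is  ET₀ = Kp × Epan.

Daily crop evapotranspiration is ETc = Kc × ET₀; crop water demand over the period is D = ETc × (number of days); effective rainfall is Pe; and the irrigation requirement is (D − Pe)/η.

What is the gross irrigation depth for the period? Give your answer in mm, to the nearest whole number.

ET₀ = 0.58 × 7.4 = 4.2920 mm/d
ETc = Kc × ET₀ = 1.08 × 4.2920 = 4.6354 mm/d
Crop demand D = ETc × 30 d = 4.6354 × 30 = 139.062 mm
Pe = 0.85 × 20.5 = 17.425 mm
D − Pe = 139.062 − 17.425 = 121.637 mm
Gross irrigation = 121.637 / 0.69 = 176.286 mm

176 mm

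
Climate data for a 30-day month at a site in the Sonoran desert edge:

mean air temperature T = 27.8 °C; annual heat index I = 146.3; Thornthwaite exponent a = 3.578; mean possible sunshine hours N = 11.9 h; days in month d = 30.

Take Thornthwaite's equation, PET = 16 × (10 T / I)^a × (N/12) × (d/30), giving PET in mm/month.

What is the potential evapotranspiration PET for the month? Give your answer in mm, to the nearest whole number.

158 mm

10T/I = 10 × 27.8 / 146.3 = 1.9002
(10T/I)^a = 1.9002^3.578 = 9.9436
Uncorrected PET = 16 × 9.9436 = 159.098 mm
Correction = (N/12)(d/30) = (11.9/12)(30/30) = 0.9917
PET = 159.098 × 0.9917 = 157.777 mm/month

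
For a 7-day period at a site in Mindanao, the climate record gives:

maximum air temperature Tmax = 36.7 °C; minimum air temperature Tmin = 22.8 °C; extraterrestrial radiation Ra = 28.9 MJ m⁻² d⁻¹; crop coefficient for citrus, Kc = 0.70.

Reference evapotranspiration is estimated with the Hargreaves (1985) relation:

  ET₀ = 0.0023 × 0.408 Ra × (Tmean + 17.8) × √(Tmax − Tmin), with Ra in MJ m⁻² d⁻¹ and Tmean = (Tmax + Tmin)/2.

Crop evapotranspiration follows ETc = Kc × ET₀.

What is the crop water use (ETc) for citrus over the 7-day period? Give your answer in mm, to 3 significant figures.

Tmean = (36.7 + 22.8)/2 = 29.75 °C
0.408 Ra = 0.408 × 28.9 = 11.7912 mm/d equivalent
ET₀ = 0.0023 × 11.7912 × (29.75 + 17.8) × √13.9 = 0.0023 × 11.7912 × 47.55 × 3.7283 = 4.8078 mm/d
ETc = Kc × ET₀ = 0.70 × 4.8078 = 3.3655 mm/d
Over 7 days: 3.3655 × 7 = 23.559 mm

23.6 mm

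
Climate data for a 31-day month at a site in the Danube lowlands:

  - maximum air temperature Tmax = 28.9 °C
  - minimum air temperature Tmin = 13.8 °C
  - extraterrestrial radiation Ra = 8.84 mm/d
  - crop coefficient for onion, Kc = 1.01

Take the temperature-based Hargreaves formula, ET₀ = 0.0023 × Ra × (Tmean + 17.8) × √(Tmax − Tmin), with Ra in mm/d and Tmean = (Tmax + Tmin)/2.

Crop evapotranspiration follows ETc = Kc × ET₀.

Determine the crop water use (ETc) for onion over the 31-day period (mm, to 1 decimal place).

96.8 mm

Tmean = (28.9 + 13.8)/2 = 21.35 °C
ET₀ = 0.0023 × 8.84 × (21.35 + 17.8) × √15.1 = 0.0023 × 8.84 × 39.15 × 3.8859 = 3.0932 mm/d
ETc = Kc × ET₀ = 1.01 × 3.0932 = 3.1241 mm/d
Over 31 days: 3.1241 × 31 = 96.847 mm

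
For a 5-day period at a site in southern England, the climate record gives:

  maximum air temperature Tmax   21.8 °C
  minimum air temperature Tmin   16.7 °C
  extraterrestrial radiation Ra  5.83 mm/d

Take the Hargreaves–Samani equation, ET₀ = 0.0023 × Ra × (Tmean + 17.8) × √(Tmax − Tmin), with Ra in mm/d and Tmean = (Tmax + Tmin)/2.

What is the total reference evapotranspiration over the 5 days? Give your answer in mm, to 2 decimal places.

5.61 mm

Tmean = (21.8 + 16.7)/2 = 19.25 °C
ET₀ = 0.0023 × 5.83 × (19.25 + 17.8) × √5.1 = 0.0023 × 5.83 × 37.05 × 2.2583 = 1.1219 mm/d
Over 5 days: 1.1219 × 5 = 5.610 mm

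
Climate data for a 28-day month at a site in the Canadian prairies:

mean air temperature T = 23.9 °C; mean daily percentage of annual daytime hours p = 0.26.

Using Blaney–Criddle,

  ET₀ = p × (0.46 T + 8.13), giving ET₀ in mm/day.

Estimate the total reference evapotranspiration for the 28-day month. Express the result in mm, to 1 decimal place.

ET₀ = 0.26 × (0.46 × 23.9 + 8.13) = 0.26 × 19.124 = 4.9722 mm/d
Monthly total = 4.9722 × 28 = 139.222 mm

139.2 mm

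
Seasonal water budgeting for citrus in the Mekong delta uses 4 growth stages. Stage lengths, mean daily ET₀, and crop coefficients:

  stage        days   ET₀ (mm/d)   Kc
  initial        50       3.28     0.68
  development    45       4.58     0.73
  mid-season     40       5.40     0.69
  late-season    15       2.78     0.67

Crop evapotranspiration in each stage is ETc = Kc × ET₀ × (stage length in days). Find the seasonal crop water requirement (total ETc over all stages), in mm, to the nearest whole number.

initial: 0.68 × 3.28 × 50 = 111.52 mm
development: 0.73 × 4.58 × 45 = 150.45 mm
mid-season: 0.69 × 5.40 × 40 = 149.04 mm
late-season: 0.67 × 2.78 × 15 = 27.94 mm
Seasonal total = 438.95 mm

439 mm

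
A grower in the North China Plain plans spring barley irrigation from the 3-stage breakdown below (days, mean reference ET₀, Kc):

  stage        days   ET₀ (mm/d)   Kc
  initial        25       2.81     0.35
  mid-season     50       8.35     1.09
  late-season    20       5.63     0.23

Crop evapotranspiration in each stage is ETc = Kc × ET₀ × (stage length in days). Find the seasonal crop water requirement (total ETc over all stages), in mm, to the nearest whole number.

initial: 0.35 × 2.81 × 25 = 24.59 mm
mid-season: 1.09 × 8.35 × 50 = 455.08 mm
late-season: 0.23 × 5.63 × 20 = 25.90 mm
Seasonal total = 505.57 mm

506 mm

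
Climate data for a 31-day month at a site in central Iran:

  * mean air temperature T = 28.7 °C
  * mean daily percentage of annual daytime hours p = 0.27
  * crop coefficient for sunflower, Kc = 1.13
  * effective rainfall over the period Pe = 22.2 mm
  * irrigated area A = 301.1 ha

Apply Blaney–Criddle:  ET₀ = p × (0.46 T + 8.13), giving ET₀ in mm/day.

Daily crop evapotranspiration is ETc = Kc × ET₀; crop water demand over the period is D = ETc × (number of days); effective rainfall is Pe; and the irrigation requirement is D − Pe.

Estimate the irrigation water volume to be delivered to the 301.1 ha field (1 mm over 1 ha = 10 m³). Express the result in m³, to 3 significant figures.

541000 m³

ET₀ = 0.27 × (0.46 × 28.7 + 8.13) = 0.27 × 21.332 = 5.7596 mm/d
ETc = Kc × ET₀ = 1.13 × 5.7596 = 6.5083 mm/d
Crop demand D = ETc × 31 d = 6.5083 × 31 = 201.757 mm
D − Pe = 201.757 − 22.2 = 179.557 mm
Volume = 179.557 mm × 301.1 ha × 10 = 540646.1 m³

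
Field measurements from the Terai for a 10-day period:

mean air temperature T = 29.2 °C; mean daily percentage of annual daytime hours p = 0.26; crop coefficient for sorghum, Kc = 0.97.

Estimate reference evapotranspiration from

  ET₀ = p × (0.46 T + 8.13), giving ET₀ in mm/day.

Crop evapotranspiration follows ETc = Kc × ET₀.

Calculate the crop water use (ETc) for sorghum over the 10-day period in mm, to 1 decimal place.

54.4 mm

ET₀ = 0.26 × (0.46 × 29.2 + 8.13) = 0.26 × 21.562 = 5.6061 mm/d
ETc = Kc × ET₀ = 0.97 × 5.6061 = 5.4379 mm/d
Over 10 days: 5.4379 × 10 = 54.379 mm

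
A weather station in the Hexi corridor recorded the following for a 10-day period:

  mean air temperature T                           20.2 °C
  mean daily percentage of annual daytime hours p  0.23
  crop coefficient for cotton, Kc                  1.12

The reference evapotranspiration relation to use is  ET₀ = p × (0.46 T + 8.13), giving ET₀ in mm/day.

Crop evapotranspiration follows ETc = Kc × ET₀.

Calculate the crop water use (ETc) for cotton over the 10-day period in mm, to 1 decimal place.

ET₀ = 0.23 × (0.46 × 20.2 + 8.13) = 0.23 × 17.422 = 4.0071 mm/d
ETc = Kc × ET₀ = 1.12 × 4.0071 = 4.4880 mm/d
Over 10 days: 4.4880 × 10 = 44.880 mm

44.9 mm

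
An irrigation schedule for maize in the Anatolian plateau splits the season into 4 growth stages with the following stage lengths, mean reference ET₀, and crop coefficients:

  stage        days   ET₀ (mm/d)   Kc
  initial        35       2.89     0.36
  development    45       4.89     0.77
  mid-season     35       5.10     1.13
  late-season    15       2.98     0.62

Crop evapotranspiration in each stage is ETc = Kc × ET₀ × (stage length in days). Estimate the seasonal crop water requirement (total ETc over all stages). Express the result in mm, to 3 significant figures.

435 mm

initial: 0.36 × 2.89 × 35 = 36.41 mm
development: 0.77 × 4.89 × 45 = 169.44 mm
mid-season: 1.13 × 5.10 × 35 = 201.71 mm
late-season: 0.62 × 2.98 × 15 = 27.71 mm
Seasonal total = 435.27 mm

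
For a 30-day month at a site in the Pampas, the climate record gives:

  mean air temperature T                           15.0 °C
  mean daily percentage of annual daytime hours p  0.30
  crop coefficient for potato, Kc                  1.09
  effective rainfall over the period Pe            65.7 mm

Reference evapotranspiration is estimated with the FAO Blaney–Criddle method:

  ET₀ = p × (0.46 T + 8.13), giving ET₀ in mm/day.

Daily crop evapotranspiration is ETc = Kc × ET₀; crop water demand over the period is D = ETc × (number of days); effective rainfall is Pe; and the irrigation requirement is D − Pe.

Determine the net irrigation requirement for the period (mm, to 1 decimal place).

ET₀ = 0.30 × (0.46 × 15.0 + 8.13) = 0.30 × 15.030 = 4.5090 mm/d
ETc = Kc × ET₀ = 1.09 × 4.5090 = 4.9148 mm/d
Crop demand D = ETc × 30 d = 4.9148 × 30 = 147.444 mm
D − Pe = 147.444 − 65.7 = 81.744 mm

81.7 mm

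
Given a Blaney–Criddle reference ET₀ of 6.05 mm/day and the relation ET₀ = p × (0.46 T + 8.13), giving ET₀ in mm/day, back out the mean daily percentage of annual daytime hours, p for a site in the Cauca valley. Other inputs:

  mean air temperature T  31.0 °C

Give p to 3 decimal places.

p = ET₀ / (0.46 T + 8.13) = 6.05 / (0.46 × 31.0 + 8.13) = 6.05 / 22.390 = 0.2702

0.270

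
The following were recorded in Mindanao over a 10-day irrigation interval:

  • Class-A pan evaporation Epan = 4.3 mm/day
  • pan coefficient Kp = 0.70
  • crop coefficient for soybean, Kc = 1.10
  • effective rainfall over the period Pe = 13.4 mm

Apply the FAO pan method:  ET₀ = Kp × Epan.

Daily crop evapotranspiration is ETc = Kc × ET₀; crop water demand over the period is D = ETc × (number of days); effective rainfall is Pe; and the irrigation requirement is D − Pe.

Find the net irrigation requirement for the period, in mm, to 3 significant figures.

ET₀ = 0.70 × 4.3 = 3.0100 mm/d
ETc = Kc × ET₀ = 1.10 × 3.0100 = 3.3110 mm/d
Crop demand D = ETc × 10 d = 3.3110 × 10 = 33.110 mm
D − Pe = 33.110 − 13.4 = 19.710 mm

19.7 mm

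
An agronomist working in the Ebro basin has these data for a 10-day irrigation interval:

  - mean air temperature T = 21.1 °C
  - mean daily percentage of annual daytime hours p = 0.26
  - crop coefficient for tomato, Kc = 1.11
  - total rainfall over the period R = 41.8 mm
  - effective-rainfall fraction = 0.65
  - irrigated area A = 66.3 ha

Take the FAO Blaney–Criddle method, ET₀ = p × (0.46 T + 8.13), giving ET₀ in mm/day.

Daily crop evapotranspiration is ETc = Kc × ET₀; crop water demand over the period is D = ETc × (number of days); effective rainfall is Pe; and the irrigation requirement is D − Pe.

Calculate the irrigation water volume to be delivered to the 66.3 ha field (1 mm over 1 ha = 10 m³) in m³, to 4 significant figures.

16110 m³

ET₀ = 0.26 × (0.46 × 21.1 + 8.13) = 0.26 × 17.836 = 4.6374 mm/d
ETc = Kc × ET₀ = 1.11 × 4.6374 = 5.1475 mm/d
Crop demand D = ETc × 10 d = 5.1475 × 10 = 51.475 mm
Pe = 0.65 × 41.8 = 27.170 mm
D − Pe = 51.475 − 27.170 = 24.305 mm
Volume = 24.305 mm × 66.3 ha × 10 = 16114.2 m³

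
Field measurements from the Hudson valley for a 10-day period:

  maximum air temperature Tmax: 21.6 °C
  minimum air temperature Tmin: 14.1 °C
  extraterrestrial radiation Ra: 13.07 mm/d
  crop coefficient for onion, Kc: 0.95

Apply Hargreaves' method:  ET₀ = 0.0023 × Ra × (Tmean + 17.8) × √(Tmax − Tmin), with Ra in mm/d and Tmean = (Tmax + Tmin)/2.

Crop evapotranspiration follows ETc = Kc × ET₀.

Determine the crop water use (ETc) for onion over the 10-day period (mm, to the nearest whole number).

28 mm

Tmean = (21.6 + 14.1)/2 = 17.85 °C
ET₀ = 0.0023 × 13.07 × (17.85 + 17.8) × √7.5 = 0.0023 × 13.07 × 35.65 × 2.7386 = 2.9349 mm/d
ETc = Kc × ET₀ = 0.95 × 2.9349 = 2.7882 mm/d
Over 10 days: 2.7882 × 10 = 27.882 mm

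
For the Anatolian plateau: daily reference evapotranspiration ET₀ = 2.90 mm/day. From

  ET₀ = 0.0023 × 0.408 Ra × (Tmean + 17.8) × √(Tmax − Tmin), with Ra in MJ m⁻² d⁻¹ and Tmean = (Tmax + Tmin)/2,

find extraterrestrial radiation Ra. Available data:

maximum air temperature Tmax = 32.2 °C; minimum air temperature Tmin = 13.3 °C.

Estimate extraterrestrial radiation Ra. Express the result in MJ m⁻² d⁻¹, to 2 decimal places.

17.53 MJ m⁻² d⁻¹

Tmean = (32.2+13.3)/2 = 22.75 °C; ΔT = 18.9
Ra = ET₀ / [0.0023 × 0.408 × (Tmean+17.8) × √ΔT]
   = 2.90 / (0.0023 × 0.408 × 40.55 × 4.3474) = 17.530 MJ m⁻² d⁻¹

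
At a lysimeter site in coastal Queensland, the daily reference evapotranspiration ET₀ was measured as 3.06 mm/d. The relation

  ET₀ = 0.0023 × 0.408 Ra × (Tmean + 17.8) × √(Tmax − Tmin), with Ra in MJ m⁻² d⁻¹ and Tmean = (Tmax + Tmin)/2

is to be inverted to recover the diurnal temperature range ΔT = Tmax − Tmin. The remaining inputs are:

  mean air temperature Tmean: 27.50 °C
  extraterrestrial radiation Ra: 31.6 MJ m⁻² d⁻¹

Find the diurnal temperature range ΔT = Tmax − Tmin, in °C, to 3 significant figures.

√ΔT = ET₀ / [0.0023 × 0.408 × Ra × (Tmean+17.8)] = 3.06 / (0.0023 × 12.8928 × 45.30) = 2.2780
ΔT = 2.2780² = 5.189 °C

5.19 °C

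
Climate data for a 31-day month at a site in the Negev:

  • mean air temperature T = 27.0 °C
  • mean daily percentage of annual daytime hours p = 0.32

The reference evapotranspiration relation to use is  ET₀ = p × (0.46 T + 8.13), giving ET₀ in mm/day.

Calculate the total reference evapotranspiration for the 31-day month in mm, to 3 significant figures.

204 mm

ET₀ = 0.32 × (0.46 × 27.0 + 8.13) = 0.32 × 20.550 = 6.5760 mm/d
Monthly total = 6.5760 × 31 = 203.856 mm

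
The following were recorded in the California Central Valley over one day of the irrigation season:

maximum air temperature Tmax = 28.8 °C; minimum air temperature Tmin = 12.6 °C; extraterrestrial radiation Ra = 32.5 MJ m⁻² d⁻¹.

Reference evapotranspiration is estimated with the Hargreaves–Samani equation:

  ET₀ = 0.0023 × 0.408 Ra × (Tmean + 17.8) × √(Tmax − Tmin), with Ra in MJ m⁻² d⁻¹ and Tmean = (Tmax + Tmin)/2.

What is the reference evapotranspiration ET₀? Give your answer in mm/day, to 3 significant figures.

Tmean = (28.8 + 12.6)/2 = 20.70 °C
0.408 Ra = 0.408 × 32.5 = 13.2600 mm/d equivalent
ET₀ = 0.0023 × 13.2600 × (20.70 + 17.8) × √16.2 = 0.0023 × 13.2600 × 38.50 × 4.0249 = 4.7259 mm/d

4.73 mm/day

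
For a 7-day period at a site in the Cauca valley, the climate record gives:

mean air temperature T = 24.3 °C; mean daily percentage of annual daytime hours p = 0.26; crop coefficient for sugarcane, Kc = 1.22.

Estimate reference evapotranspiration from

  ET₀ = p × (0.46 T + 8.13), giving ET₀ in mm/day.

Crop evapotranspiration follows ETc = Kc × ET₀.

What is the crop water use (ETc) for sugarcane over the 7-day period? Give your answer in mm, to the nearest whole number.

ET₀ = 0.26 × (0.46 × 24.3 + 8.13) = 0.26 × 19.308 = 5.0201 mm/d
ETc = Kc × ET₀ = 1.22 × 5.0201 = 6.1245 mm/d
Over 7 days: 6.1245 × 7 = 42.872 mm

43 mm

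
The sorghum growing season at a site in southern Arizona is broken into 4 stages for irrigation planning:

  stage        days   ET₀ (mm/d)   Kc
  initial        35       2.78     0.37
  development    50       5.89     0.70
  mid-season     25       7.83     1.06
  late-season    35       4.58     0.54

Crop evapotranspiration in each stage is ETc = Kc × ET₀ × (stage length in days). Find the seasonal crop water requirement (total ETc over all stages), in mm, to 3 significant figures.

initial: 0.37 × 2.78 × 35 = 36.00 mm
development: 0.70 × 5.89 × 50 = 206.15 mm
mid-season: 1.06 × 7.83 × 25 = 207.50 mm
late-season: 0.54 × 4.58 × 35 = 86.56 mm
Seasonal total = 536.21 mm

536 mm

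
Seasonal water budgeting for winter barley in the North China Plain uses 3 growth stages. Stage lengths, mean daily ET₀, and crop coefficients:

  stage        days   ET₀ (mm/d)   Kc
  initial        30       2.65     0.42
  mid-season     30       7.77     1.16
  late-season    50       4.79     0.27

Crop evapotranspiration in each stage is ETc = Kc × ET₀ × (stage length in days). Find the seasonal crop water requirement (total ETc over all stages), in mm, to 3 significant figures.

368 mm

initial: 0.42 × 2.65 × 30 = 33.39 mm
mid-season: 1.16 × 7.77 × 30 = 270.40 mm
late-season: 0.27 × 4.79 × 50 = 64.67 mm
Seasonal total = 368.46 mm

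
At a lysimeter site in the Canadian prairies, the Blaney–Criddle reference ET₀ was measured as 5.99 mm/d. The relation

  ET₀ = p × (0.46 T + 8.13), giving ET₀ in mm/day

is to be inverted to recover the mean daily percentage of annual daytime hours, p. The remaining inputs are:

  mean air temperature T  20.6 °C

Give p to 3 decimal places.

p = ET₀ / (0.46 T + 8.13) = 5.99 / (0.46 × 20.6 + 8.13) = 5.99 / 17.606 = 0.3402

0.340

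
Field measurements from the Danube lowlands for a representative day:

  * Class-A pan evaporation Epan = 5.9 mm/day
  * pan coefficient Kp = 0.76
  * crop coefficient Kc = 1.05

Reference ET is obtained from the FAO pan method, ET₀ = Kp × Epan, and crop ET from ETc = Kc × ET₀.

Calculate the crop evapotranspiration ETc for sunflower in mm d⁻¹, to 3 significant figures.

ET₀ = 0.76 × 5.9 = 4.4840 mm/d
ETc = Kc × ET₀ = 1.05 × 4.4840 = 4.7082 mm/d

4.71 mm d⁻¹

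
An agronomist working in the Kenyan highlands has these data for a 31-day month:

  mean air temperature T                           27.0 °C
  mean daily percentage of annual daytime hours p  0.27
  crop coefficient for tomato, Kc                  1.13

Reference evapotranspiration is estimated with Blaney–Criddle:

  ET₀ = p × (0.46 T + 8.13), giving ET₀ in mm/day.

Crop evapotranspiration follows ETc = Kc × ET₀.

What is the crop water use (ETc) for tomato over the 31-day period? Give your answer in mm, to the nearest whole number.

ET₀ = 0.27 × (0.46 × 27.0 + 8.13) = 0.27 × 20.550 = 5.5485 mm/d
ETc = Kc × ET₀ = 1.13 × 5.5485 = 6.2698 mm/d
Over 31 days: 6.2698 × 31 = 194.364 mm

194 mm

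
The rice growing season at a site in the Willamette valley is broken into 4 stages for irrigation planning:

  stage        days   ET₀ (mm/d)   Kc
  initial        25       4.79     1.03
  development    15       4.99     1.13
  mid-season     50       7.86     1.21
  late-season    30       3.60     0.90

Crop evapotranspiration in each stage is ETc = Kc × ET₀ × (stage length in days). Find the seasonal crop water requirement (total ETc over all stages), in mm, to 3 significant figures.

initial: 1.03 × 4.79 × 25 = 123.34 mm
development: 1.13 × 4.99 × 15 = 84.58 mm
mid-season: 1.21 × 7.86 × 50 = 475.53 mm
late-season: 0.90 × 3.60 × 30 = 97.20 mm
Seasonal total = 780.65 mm

781 mm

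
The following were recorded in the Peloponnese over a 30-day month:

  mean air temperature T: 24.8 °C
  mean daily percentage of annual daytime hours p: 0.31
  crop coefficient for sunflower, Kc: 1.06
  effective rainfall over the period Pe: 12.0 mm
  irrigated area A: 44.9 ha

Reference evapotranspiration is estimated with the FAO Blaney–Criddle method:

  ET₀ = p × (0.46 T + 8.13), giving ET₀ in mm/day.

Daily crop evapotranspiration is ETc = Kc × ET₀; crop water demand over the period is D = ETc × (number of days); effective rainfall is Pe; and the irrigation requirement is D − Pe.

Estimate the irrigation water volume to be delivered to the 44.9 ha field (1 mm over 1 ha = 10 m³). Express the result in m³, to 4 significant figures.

ET₀ = 0.31 × (0.46 × 24.8 + 8.13) = 0.31 × 19.538 = 6.0568 mm/d
ETc = Kc × ET₀ = 1.06 × 6.0568 = 6.4202 mm/d
Crop demand D = ETc × 30 d = 6.4202 × 30 = 192.606 mm
D − Pe = 192.606 − 12.0 = 180.606 mm
Volume = 180.606 mm × 44.9 ha × 10 = 81092.1 m³

81090 m³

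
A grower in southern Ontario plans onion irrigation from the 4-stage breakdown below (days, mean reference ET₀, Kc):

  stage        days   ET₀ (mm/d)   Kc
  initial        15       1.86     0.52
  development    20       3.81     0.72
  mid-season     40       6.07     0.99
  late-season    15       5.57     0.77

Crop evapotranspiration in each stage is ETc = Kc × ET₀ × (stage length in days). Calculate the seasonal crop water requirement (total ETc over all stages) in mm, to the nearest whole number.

374 mm

initial: 0.52 × 1.86 × 15 = 14.51 mm
development: 0.72 × 3.81 × 20 = 54.86 mm
mid-season: 0.99 × 6.07 × 40 = 240.37 mm
late-season: 0.77 × 5.57 × 15 = 64.33 mm
Seasonal total = 374.07 mm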